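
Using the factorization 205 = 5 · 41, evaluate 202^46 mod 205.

Mod 5: 202 ≡ 2; by Fermat, exponent reduces to 46 mod 4 = 2; 2^2 ≡ 4 (mod 5).
Mod 41: 202 ≡ 38; by Fermat, exponent reduces to 46 mod 40 = 6; 38^6 ≡ 32 (mod 41).
Combine by CRT: x ≡ 4 (mod 5), x ≡ 32 (mod 41) ⇒ x ≡ 114 (mod 205).

114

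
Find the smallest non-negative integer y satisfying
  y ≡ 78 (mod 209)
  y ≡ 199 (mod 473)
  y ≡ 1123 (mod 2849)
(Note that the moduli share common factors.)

1354398

gcd(209, 473) = 11 and 11 | (199 − 78), so the pair is consistent; merging gives y ≡ 6348 (mod 8987), where 8987 = lcm(209, 473).
gcd(8987, 2849) = 11 and 11 | (1123 − 6348), so the pair is consistent; merging gives y ≡ 1354398 (mod 2327633), where 2327633 = lcm(8987, 2849).
The solution is unique modulo lcm(209, 473, 2849) = 2327633.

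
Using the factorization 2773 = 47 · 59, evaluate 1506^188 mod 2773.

1520

Mod 47: 1506 ≡ 2; by Fermat, exponent reduces to 188 mod 46 = 4; 2^4 ≡ 16 (mod 47).
Mod 59: 1506 ≡ 31; by Fermat, exponent reduces to 188 mod 58 = 14; 31^14 ≡ 45 (mod 59).
Combine by CRT: x ≡ 16 (mod 47), x ≡ 45 (mod 59) ⇒ x ≡ 1520 (mod 2773).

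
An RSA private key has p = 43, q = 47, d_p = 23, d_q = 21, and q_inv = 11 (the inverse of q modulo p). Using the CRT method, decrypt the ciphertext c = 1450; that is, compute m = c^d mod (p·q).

1950

m₁ = c^(d_p) mod p: c ≡ 31 (mod 43), and 31^23 mod 43 = 15.
m₂ = c^(d_q) mod q: c ≡ 40 (mod 47), and 40^21 mod 47 = 23.
h = q_inv·(m₁ − m₂) mod p = 11·(15 − 23) mod 43 = 41.
m = m₂ + h·q = 23 + 41·47 = 1950.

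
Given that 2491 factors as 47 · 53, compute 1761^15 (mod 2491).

1139

Mod 47: 1761 ≡ 22; 22^15 ≡ 11 (mod 47).
Mod 53: 1761 ≡ 12; 12^15 ≡ 26 (mod 53).
Combine by CRT: x ≡ 11 (mod 47), x ≡ 26 (mod 53) ⇒ x ≡ 1139 (mod 2491).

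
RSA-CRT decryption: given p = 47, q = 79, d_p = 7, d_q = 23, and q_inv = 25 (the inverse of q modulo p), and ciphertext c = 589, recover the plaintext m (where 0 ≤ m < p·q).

m₁ = c^(d_p) mod p: c ≡ 25 (mod 47), and 25^7 mod 47 = 27.
m₂ = c^(d_q) mod q: c ≡ 36 (mod 79), and 36^23 mod 79 = 40.
h = q_inv·(m₁ − m₂) mod p = 25·(27 − 40) mod 47 = 4.
m = m₂ + h·q = 40 + 4·79 = 356.

356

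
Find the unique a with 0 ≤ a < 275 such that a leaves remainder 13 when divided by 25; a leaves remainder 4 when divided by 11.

From a ≡ 13 (mod 25) write a = 13 + 25t. Substituting into a ≡ 4 (mod 11) gives 25t ≡ 2 (mod 11), and since 3⁻¹ ≡ 4 (mod 11), t ≡ 8. Hence a ≡ 13 + 25·8 = 213 (mod 275).

213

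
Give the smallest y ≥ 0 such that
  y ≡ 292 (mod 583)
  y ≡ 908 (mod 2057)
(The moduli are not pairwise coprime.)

105815

gcd(583, 2057) = 11 and 11 | (908 − 292), so the pair is consistent; merging gives y ≡ 105815 (mod 109021), where 109021 = lcm(583, 2057).
The solution is unique modulo lcm(583, 2057) = 109021.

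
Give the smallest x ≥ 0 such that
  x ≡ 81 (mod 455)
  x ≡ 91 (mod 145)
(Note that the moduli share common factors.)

Combine the congruences pairwise.
gcd(455, 145) = 5 and 5 | (91 − 81), so the pair is consistent; merging gives x ≡ 6906 (mod 13195), where 13195 = lcm(455, 145).
The solution is unique modulo lcm(455, 145) = 13195.

6906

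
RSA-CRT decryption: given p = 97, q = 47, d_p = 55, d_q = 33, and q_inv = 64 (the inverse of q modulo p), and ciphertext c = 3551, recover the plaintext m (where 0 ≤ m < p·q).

3451

m₁ = c^(d_p) mod p: c ≡ 59 (mod 97), and 59^55 mod 97 = 56.
m₂ = c^(d_q) mod q: c ≡ 26 (mod 47), and 26^33 mod 47 = 20.
h = q_inv·(m₁ − m₂) mod p = 64·(56 − 20) mod 97 = 73.
m = m₂ + h·q = 20 + 73·47 = 3451.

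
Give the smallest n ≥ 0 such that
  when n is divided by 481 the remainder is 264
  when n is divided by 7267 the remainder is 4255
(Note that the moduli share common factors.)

gcd(481, 7267) = 13 and 13 | (4255 − 264), so the pair is consistent; merging gives n ≡ 185930 (mod 268879), where 268879 = lcm(481, 7267).
The solution is unique modulo lcm(481, 7267) = 268879.

185930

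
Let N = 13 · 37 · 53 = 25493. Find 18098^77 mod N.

Mod 13: 18098 ≡ 2; by Fermat, exponent reduces to 77 mod 12 = 5; 2^5 ≡ 6 (mod 13).
Mod 37: 18098 ≡ 5; by Fermat, exponent reduces to 77 mod 36 = 5; 5^5 ≡ 17 (mod 37).
Mod 53: 18098 ≡ 25; by Fermat, exponent reduces to 77 mod 52 = 25; 25^25 ≡ 17 (mod 53).
Combine by CRT: x ≡ 6 (mod 13), x ≡ 17 (mod 37), x ≡ 17 (mod 53) ⇒ x ≡ 23549 (mod 25493).

23549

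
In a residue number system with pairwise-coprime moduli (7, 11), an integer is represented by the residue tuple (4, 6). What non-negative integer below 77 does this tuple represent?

From x ≡ 4 (mod 7) write x = 4 + 7t. Substituting into x ≡ 6 (mod 11) gives 7t ≡ 2 (mod 11), and since 7⁻¹ ≡ 8 (mod 11), t ≡ 5. Hence x ≡ 4 + 7·5 = 39 (mod 77).

39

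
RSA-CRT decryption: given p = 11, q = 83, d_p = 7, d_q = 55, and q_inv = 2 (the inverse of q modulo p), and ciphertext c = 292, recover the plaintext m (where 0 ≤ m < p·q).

m₁ = c^(d_p) mod p: c ≡ 6 (mod 11), and 6^7 mod 11 = 8.
m₂ = c^(d_q) mod q: c ≡ 43 (mod 83), and 43^55 mod 83 = 55.
h = q_inv·(m₁ − m₂) mod p = 2·(8 − 55) mod 11 = 5.
m = m₂ + h·q = 55 + 5·83 = 470.

470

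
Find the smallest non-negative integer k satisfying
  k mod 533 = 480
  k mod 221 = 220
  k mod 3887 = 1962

gcd(533, 221) = 13 and 13 | (220 − 480), so the pair is consistent; merging gives k ≡ 1546 (mod 9061), where 9061 = lcm(533, 221).
gcd(9061, 3887) = 13 and 13 | (1962 − 1546), so the pair is consistent; merging gives k ≡ 2275857 (mod 2709239), where 2709239 = lcm(9061, 3887).
The solution is unique modulo lcm(533, 221, 3887) = 2709239.

2275857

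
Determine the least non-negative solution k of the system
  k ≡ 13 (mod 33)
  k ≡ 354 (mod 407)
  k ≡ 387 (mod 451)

29251

gcd(33, 407) = 11 and 11 | (354 − 13), so the pair is consistent; merging gives k ≡ 1168 (mod 1221), where 1221 = lcm(33, 407).
gcd(1221, 451) = 11 and 11 | (387 − 1168), so the pair is consistent; merging gives k ≡ 29251 (mod 50061), where 50061 = lcm(1221, 451).
The solution is unique modulo lcm(33, 407, 451) = 50061.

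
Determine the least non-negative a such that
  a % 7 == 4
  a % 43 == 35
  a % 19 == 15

The moduli are pairwise coprime; N = 7·43·19 = 5719.
N/7 = 817; 817 ≡ 5 (mod 7); 5·3 ≡ 1, so inverse 3.
N/43 = 133; 133 ≡ 4 (mod 43); 4·11 ≡ 1, so inverse 11.
N/19 = 301; 301 ≡ 16 (mod 19); 16·6 ≡ 1, so inverse 6.
a ≡ 4·817·3 + 35·133·11 + 15·301·6 = 88099.
88099 mod 5719 = 2314.

2314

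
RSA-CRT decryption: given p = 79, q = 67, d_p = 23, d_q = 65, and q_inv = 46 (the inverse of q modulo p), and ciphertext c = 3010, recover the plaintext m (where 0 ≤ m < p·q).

5266

m₁ = c^(d_p) mod p: c ≡ 8 (mod 79), and 8^23 mod 79 = 52.
m₂ = c^(d_q) mod q: c ≡ 62 (mod 67), and 62^65 mod 67 = 40.
h = q_inv·(m₁ − m₂) mod p = 46·(52 − 40) mod 79 = 78.
m = m₂ + h·q = 40 + 78·67 = 5266.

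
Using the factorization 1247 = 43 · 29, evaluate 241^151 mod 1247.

544

Mod 43: 241 ≡ 26; by Fermat, exponent reduces to 151 mod 42 = 25; 26^25 ≡ 28 (mod 43).
Mod 29: 241 ≡ 9; by Fermat, exponent reduces to 151 mod 28 = 11; 9^11 ≡ 22 (mod 29).
Combine by CRT: x ≡ 28 (mod 43), x ≡ 22 (mod 29) ⇒ x ≡ 544 (mod 1247).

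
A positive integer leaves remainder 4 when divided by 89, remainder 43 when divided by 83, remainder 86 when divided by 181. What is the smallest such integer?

521366

The moduli are pairwise coprime; M = 89·83·181 = 1337047.
M/89 = 15023; 15023 ≡ 71 (mod 89); 71·84 ≡ 1, so inverse 84.
M/83 = 16109; 16109 ≡ 7 (mod 83); 7·12 ≡ 1, so inverse 12.
M/181 = 7387; 7387 ≡ 147 (mod 181); 147·165 ≡ 1, so inverse 165.
N ≡ 4·15023·84 + 43·16109·12 + 86·7387·165 = 118181502.
118181502 mod 1337047 = 521366.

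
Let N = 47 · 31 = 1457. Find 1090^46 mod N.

377

Mod 47: 1090 ≡ 9; since 46 | 46, by Fermat 9^46 ≡ 1 (mod 47).
Mod 31: 1090 ≡ 5; by Fermat, exponent reduces to 46 mod 30 = 16; 5^16 ≡ 5 (mod 31).
Combine by CRT: x ≡ 1 (mod 47), x ≡ 5 (mod 31) ⇒ x ≡ 377 (mod 1457).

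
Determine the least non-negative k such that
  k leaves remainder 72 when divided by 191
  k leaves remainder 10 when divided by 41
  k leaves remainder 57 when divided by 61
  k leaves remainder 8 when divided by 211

99818200

The moduli are pairwise coprime; N = 191·41·61·211 = 100792801.
N/191 = 527711; 527711 ≡ 169 (mod 191); 169·26 ≡ 1, so inverse 26.
N/41 = 2458361; 2458361 ≡ 1 (mod 41), inverse 1.
N/61 = 1652341; 1652341 ≡ 34 (mod 61); 34·9 ≡ 1, so inverse 9.
N/211 = 477691; 477691 ≡ 198 (mod 211); 198·146 ≡ 1, so inverse 146.
k ≡ 72·527711·26 + 10·2458361·1 + 57·1652341·9 + 8·477691·146 = 2418052623.
2418052623 mod 100792801 = 99818200.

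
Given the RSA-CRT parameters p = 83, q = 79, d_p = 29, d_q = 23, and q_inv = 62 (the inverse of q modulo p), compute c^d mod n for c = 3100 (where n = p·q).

6096

m₁ = c^(d_p) mod p: c ≡ 29 (mod 83), and 29^29 mod 83 = 37.
m₂ = c^(d_q) mod q: c ≡ 19 (mod 79), and 19^23 mod 79 = 13.
h = q_inv·(m₁ − m₂) mod p = 62·(37 − 13) mod 83 = 77.
m = m₂ + h·q = 13 + 77·79 = 6096.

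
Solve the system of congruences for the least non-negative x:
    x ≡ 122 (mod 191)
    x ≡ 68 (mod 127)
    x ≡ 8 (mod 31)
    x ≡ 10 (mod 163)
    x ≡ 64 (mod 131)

From x ≡ 122 (mod 191) write x = 122 + 191t. Substituting into x ≡ 68 (mod 127) gives 191t ≡ 73 (mod 127), and since 64⁻¹ ≡ 2 (mod 127), t ≡ 19. Hence x ≡ 122 + 191·19 = 3751 (mod 24257).
From x ≡ 3751 (mod 24257) write x = 3751 + 24257t. Substituting into x ≡ 8 (mod 31) gives 24257t ≡ 8 (mod 31), and since 15⁻¹ ≡ 29 (mod 31), t ≡ 15. Hence x ≡ 3751 + 24257·15 = 367606 (mod 751967).
From x ≡ 367606 (mod 751967) write x = 367606 + 751967t. Substituting into x ≡ 10 (mod 163) gives 751967t ≡ 132 (mod 163), and since 48⁻¹ ≡ 17 (mod 163), t ≡ 125. Hence x ≡ 367606 + 751967·125 = 94363481 (mod 122570621).
From x ≡ 94363481 (mod 122570621) write x = 94363481 + 122570621t. Substituting into x ≡ 64 (mod 131) gives 122570621t ≡ 75 (mod 131), and since 78⁻¹ ≡ 42 (mod 131), t ≡ 6. Hence x ≡ 94363481 + 122570621·6 = 829787207 (mod 16056751351).

829787207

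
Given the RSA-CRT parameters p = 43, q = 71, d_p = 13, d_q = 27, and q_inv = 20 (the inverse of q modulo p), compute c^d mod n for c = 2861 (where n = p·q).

2733

m₁ = c^(d_p) mod p: c ≡ 23 (mod 43), and 23^13 mod 43 = 24.
m₂ = c^(d_q) mod q: c ≡ 21 (mod 71), and 21^27 mod 71 = 35.
h = q_inv·(m₁ − m₂) mod p = 20·(24 − 35) mod 43 = 38.
m = m₂ + h·q = 35 + 38·71 = 2733.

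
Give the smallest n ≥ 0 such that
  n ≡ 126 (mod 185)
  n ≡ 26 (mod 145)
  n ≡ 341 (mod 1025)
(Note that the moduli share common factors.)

72091

gcd(185, 145) = 5 and 5 | (26 − 126), so the pair is consistent; merging gives n ≡ 2346 (mod 5365), where 5365 = lcm(185, 145).
gcd(5365, 1025) = 5 and 5 | (341 − 2346), so the pair is consistent; merging gives n ≡ 72091 (mod 1099825), where 1099825 = lcm(5365, 1025).
The solution is unique modulo lcm(185, 145, 1025) = 1099825.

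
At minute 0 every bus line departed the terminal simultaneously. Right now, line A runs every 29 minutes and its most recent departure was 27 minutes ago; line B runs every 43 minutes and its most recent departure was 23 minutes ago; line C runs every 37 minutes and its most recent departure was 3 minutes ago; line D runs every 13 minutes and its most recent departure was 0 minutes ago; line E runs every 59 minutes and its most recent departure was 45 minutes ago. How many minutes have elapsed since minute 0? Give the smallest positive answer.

The moduli are pairwise coprime; N = 29·43·37·13·59 = 35388613.
N/29 = 1220297; 1220297 ≡ 6 (mod 29); 6·5 ≡ 1, so inverse 5.
N/43 = 822991; 822991 ≡ 14 (mod 43); 14·40 ≡ 1, so inverse 40.
N/37 = 956449; 956449 ≡ 36 (mod 37); 36·36 ≡ 1, so inverse 36.
N/13 = 2722201; 2722201 ≡ 1 (mod 13), inverse 1.
N/59 = 599807; 599807 ≡ 13 (mod 59); 13·50 ≡ 1, so inverse 50.
t ≡ 27·1220297·5 + 23·822991·40 + 3·956449·36 + 0·2722201·1 + 45·599807·50 = 2374754057.
2374754057 mod 35388613 = 3716986.

3716986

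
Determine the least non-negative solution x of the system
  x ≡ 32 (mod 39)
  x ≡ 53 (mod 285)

2333

Combine the congruences pairwise.
gcd(39, 285) = 3 and 3 | (53 − 32), so the pair is consistent; merging gives x ≡ 2333 (mod 3705), where 3705 = lcm(39, 285).
The solution is unique modulo lcm(39, 285) = 3705.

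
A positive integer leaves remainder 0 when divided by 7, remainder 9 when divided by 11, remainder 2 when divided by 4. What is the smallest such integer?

42

The moduli are pairwise coprime; N = 7·11·4 = 308.
N/7 = 44; 44 ≡ 2 (mod 7); 2·4 ≡ 1, so inverse 4.
N/11 = 28; 28 ≡ 6 (mod 11); 6·2 ≡ 1, so inverse 2.
N/4 = 77; 77 ≡ 1 (mod 4), inverse 1.
x ≡ 0·44·4 + 9·28·2 + 2·77·1 = 658.
658 mod 308 = 42.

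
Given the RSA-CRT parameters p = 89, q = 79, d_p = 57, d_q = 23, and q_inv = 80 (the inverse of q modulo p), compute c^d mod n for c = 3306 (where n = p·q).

5143

m₁ = c^(d_p) mod p: c ≡ 13 (mod 89), and 13^57 mod 89 = 70.
m₂ = c^(d_q) mod q: c ≡ 67 (mod 79), and 67^23 mod 79 = 8.
h = q_inv·(m₁ − m₂) mod p = 80·(70 − 8) mod 89 = 65.
m = m₂ + h·q = 8 + 65·79 = 5143.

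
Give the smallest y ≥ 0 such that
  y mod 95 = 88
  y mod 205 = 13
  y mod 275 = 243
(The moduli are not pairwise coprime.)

gcd(95, 205) = 5 and 5 | (13 − 88), so the pair is consistent; merging gives y ≡ 1038 (mod 3895), where 3895 = lcm(95, 205).
gcd(3895, 275) = 5 and 5 | (243 − 1038), so the pair is consistent; merging gives y ≡ 75043 (mod 214225), where 214225 = lcm(3895, 275).
The solution is unique modulo lcm(95, 205, 275) = 214225.

75043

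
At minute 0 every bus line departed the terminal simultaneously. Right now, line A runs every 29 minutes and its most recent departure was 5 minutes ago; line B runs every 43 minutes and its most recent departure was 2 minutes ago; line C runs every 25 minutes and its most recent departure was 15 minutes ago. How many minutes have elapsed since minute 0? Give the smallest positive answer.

The moduli are pairwise coprime; N = 29·43·25 = 31175.
N/29 = 1075; 1075 ≡ 2 (mod 29); 2·15 ≡ 1, so inverse 15.
N/43 = 725; 725 ≡ 37 (mod 43); 37·7 ≡ 1, so inverse 7.
N/25 = 1247; 1247 ≡ 22 (mod 25); 22·8 ≡ 1, so inverse 8.
t ≡ 5·1075·15 + 2·725·7 + 15·1247·8 = 240415.
240415 mod 31175 = 22190.

22190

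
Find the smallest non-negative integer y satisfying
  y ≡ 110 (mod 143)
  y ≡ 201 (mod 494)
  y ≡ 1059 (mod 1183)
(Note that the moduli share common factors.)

436403

Combine the congruences pairwise.
gcd(143, 494) = 13 and 13 | (201 − 110), so the pair is consistent; merging gives y ≡ 1683 (mod 5434), where 5434 = lcm(143, 494).
gcd(5434, 1183) = 13 and 13 | (1059 − 1683), so the pair is consistent; merging gives y ≡ 436403 (mod 494494), where 494494 = lcm(5434, 1183).
The solution is unique modulo lcm(143, 494, 1183) = 494494.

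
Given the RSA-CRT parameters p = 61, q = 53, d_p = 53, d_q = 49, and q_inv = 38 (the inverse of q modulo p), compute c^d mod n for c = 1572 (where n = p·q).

m₁ = c^(d_p) mod p: c ≡ 47 (mod 61), and 47^53 mod 61 = 13.
m₂ = c^(d_q) mod q: c ≡ 35 (mod 53), and 35^49 mod 53 = 26.
h = q_inv·(m₁ − m₂) mod p = 38·(13 − 26) mod 61 = 55.
m = m₂ + h·q = 26 + 55·53 = 2941.

2941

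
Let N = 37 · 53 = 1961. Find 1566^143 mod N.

1218

Mod 37: 1566 ≡ 12; by Fermat, exponent reduces to 143 mod 36 = 35; 12^35 ≡ 34 (mod 37).
Mod 53: 1566 ≡ 29; by Fermat, exponent reduces to 143 mod 52 = 39; 29^39 ≡ 52 (mod 53).
Combine by CRT: x ≡ 34 (mod 37), x ≡ 52 (mod 53) ⇒ x ≡ 1218 (mod 1961).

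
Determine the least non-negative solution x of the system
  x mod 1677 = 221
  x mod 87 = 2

gcd(1677, 87) = 3 and 3 | (2 − 221), so the pair is consistent; merging gives x ≡ 15314 (mod 48633), where 48633 = lcm(1677, 87).
The solution is unique modulo lcm(1677, 87) = 48633.

15314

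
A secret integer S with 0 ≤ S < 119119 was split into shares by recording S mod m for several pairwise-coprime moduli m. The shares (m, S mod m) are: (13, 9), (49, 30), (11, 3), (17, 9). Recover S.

95923

The moduli are pairwise coprime; N = 13·49·11·17 = 119119.
N/13 = 9163; 9163 ≡ 11 (mod 13); 11·6 ≡ 1, so inverse 6.
N/49 = 2431; 2431 ≡ 30 (mod 49); 30·18 ≡ 1, so inverse 18.
N/11 = 10829; 10829 ≡ 5 (mod 11); 5·9 ≡ 1, so inverse 9.
N/17 = 7007; 7007 ≡ 3 (mod 17); 3·6 ≡ 1, so inverse 6.
S ≡ 9·9163·6 + 30·2431·18 + 3·10829·9 + 9·7007·6 = 2478303.
2478303 mod 119119 = 95923.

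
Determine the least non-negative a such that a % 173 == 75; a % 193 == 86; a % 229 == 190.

From a ≡ 75 (mod 173) write a = 75 + 173t. Substituting into a ≡ 86 (mod 193) gives 173t ≡ 11 (mod 193), and since 173⁻¹ ≡ 164 (mod 193), t ≡ 67. Hence a ≡ 75 + 173·67 = 11666 (mod 33389).
From a ≡ 11666 (mod 33389) write a = 11666 + 33389t. Substituting into a ≡ 190 (mod 229) gives 33389t ≡ 203 (mod 229), and since 184⁻¹ ≡ 173 (mod 229), t ≡ 82. Hence a ≡ 11666 + 33389·82 = 2749564 (mod 7646081).

2749564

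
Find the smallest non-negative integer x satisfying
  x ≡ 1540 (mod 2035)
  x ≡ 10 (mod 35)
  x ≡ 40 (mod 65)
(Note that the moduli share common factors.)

Combine the congruences pairwise.
gcd(2035, 35) = 5 and 5 | (10 − 1540), so the pair is consistent; merging gives x ≡ 5610 (mod 14245), where 14245 = lcm(2035, 35).
gcd(14245, 65) = 5 and 5 | (40 − 5610), so the pair is consistent; merging gives x ≡ 34100 (mod 185185), where 185185 = lcm(14245, 65).
The solution is unique modulo lcm(2035, 35, 65) = 185185.

34100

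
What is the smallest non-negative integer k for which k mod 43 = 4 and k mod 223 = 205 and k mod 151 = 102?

The moduli are pairwise coprime; N = 43·223·151 = 1447939.
N/43 = 33673; 33673 ≡ 4 (mod 43); 4·11 ≡ 1, so inverse 11.
N/223 = 6493; 6493 ≡ 26 (mod 223); 26·163 ≡ 1, so inverse 163.
N/151 = 9589; 9589 ≡ 76 (mod 151); 76·2 ≡ 1, so inverse 2.
k ≡ 4·33673·11 + 205·6493·163 + 102·9589·2 = 220401363.
220401363 mod 1447939 = 314635.

314635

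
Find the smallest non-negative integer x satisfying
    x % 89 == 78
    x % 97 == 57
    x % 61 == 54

The moduli are pairwise coprime; N = 89·97·61 = 526613.
N/89 = 5917; 5917 ≡ 43 (mod 89); 43·29 ≡ 1, so inverse 29.
N/97 = 5429; 5429 ≡ 94 (mod 97); 94·32 ≡ 1, so inverse 32.
N/61 = 8633; 8633 ≡ 32 (mod 61); 32·21 ≡ 1, so inverse 21.
x ≡ 78·5917·29 + 57·5429·32 + 54·8633·21 = 33076572.
33076572 mod 526613 = 426566.

426566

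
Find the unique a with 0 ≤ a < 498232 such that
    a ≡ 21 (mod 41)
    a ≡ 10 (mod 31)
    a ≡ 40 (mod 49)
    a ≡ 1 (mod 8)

89073

From a ≡ 21 (mod 41) write a = 21 + 41t. Substituting into a ≡ 10 (mod 31) gives 41t ≡ 20 (mod 31), and since 10⁻¹ ≡ 28 (mod 31), t ≡ 2. Hence a ≡ 21 + 41·2 = 103 (mod 1271).
From a ≡ 103 (mod 1271) write a = 103 + 1271t. Substituting into a ≡ 40 (mod 49) gives 1271t ≡ 35 (mod 49), and since 46⁻¹ ≡ 16 (mod 49), t ≡ 21. Hence a ≡ 103 + 1271·21 = 26794 (mod 62279).
From a ≡ 26794 (mod 62279) write a = 26794 + 62279t. Substituting into a ≡ 1 (mod 8) gives 62279t ≡ 7 (mod 8), and since 7⁻¹ ≡ 7 (mod 8), t ≡ 1. Hence a ≡ 26794 + 62279·1 = 89073 (mod 498232).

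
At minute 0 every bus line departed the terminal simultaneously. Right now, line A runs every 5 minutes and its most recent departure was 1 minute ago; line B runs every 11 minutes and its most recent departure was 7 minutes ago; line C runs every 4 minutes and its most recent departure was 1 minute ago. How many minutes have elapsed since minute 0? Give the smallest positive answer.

From t ≡ 1 (mod 5) write t = 1 + 5s. Substituting into t ≡ 7 (mod 11) gives 5s ≡ 6 (mod 11), and since 5⁻¹ ≡ 9 (mod 11), s ≡ 10. Hence t ≡ 1 + 5·10 = 51 (mod 55).
From t ≡ 51 (mod 55) write t = 51 + 55s. Substituting into t ≡ 1 (mod 4) gives 55s ≡ 2 (mod 4), and since 3⁻¹ ≡ 3 (mod 4), s ≡ 2. Hence t ≡ 51 + 55·2 = 161 (mod 220).

161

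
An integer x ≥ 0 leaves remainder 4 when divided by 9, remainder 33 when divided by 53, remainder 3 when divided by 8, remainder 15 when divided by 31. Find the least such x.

139

From x ≡ 4 (mod 9) write x = 4 + 9t. Substituting into x ≡ 33 (mod 53) gives 9t ≡ 29 (mod 53), and since 9⁻¹ ≡ 6 (mod 53), t ≡ 15. Hence x ≡ 4 + 9·15 = 139 (mod 477).
From x ≡ 139 (mod 477) write x = 139 + 477t. Substituting into x ≡ 3 (mod 8) gives 477t ≡ 0 (mod 8), and since 5⁻¹ ≡ 5 (mod 8), t ≡ 0. Hence x ≡ 139 + 477·0 = 139 (mod 3816).
From x ≡ 139 (mod 3816) write x = 139 + 3816t. Substituting into x ≡ 15 (mod 31) gives 3816t ≡ 0 (mod 31), and since 3⁻¹ ≡ 21 (mod 31), t ≡ 0. Hence x ≡ 139 + 3816·0 = 139 (mod 118296).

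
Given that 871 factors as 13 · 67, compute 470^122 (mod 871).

537

Mod 13: 470 ≡ 2; by Fermat, exponent reduces to 122 mod 12 = 2; 2^2 ≡ 4 (mod 13).
Mod 67: 470 ≡ 1; by Fermat, exponent reduces to 122 mod 66 = 56; 1^56 ≡ 1 (mod 67).
Combine by CRT: x ≡ 4 (mod 13), x ≡ 1 (mod 67) ⇒ x ≡ 537 (mod 871).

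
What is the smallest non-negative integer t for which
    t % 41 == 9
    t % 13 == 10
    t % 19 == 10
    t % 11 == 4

30144

The moduli are pairwise coprime; N = 41·13·19·11 = 111397.
N/41 = 2717; 2717 ≡ 11 (mod 41); 11·15 ≡ 1, so inverse 15.
N/13 = 8569; 8569 ≡ 2 (mod 13); 2·7 ≡ 1, so inverse 7.
N/19 = 5863; 5863 ≡ 11 (mod 19); 11·7 ≡ 1, so inverse 7.
N/11 = 10127; 10127 ≡ 7 (mod 11); 7·8 ≡ 1, so inverse 8.
t ≡ 9·2717·15 + 10·8569·7 + 10·5863·7 + 4·10127·8 = 1701099.
1701099 mod 111397 = 30144.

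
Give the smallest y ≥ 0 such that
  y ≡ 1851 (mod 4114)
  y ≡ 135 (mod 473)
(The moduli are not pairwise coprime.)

gcd(4114, 473) = 11 and 11 | (135 − 1851), so the pair is consistent; merging gives y ≡ 51219 (mod 176902), where 176902 = lcm(4114, 473).
The solution is unique modulo lcm(4114, 473) = 176902.

51219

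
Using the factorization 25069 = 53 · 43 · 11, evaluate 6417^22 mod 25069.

8739

Mod 53: 6417 ≡ 4; 4^22 ≡ 47 (mod 53).
Mod 43: 6417 ≡ 10; 10^22 ≡ 10 (mod 43).
Mod 11: 6417 ≡ 4; by Fermat, exponent reduces to 22 mod 10 = 2; 4^2 ≡ 5 (mod 11).
Combine by CRT: x ≡ 47 (mod 53), x ≡ 10 (mod 43), x ≡ 5 (mod 11) ⇒ x ≡ 8739 (mod 25069).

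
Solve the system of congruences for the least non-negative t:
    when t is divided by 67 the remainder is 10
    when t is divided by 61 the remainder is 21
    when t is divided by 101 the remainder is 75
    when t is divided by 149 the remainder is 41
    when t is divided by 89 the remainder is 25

From t ≡ 10 (mod 67) write t = 10 + 67s. Substituting into t ≡ 21 (mod 61) gives 67s ≡ 11 (mod 61), and since 6⁻¹ ≡ 51 (mod 61), s ≡ 12. Hence t ≡ 10 + 67·12 = 814 (mod 4087).
From t ≡ 814 (mod 4087) write t = 814 + 4087s. Substituting into t ≡ 75 (mod 101) gives 4087s ≡ 69 (mod 101), and since 47⁻¹ ≡ 43 (mod 101), s ≡ 38. Hence t ≡ 814 + 4087·38 = 156120 (mod 412787).
From t ≡ 156120 (mod 412787) write t = 156120 + 412787s. Substituting into t ≡ 41 (mod 149) gives 412787s ≡ 73 (mod 149), and since 57⁻¹ ≡ 34 (mod 149), s ≡ 98. Hence t ≡ 156120 + 412787·98 = 40609246 (mod 61505263).
From t ≡ 40609246 (mod 61505263) write t = 40609246 + 61505263s. Substituting into t ≡ 25 (mod 89) gives 61505263s ≡ 55 (mod 89), and since 33⁻¹ ≡ 27 (mod 89), s ≡ 61. Hence t ≡ 40609246 + 61505263·61 = 3792430289 (mod 5473968407).

3792430289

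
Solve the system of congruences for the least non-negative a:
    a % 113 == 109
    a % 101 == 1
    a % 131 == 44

1425717

The moduli are pairwise coprime; N = 113·101·131 = 1495103.
N/113 = 13231; 13231 ≡ 10 (mod 113); 10·34 ≡ 1, so inverse 34.
N/101 = 14803; 14803 ≡ 57 (mod 101); 57·39 ≡ 1, so inverse 39.
N/131 = 11413; 11413 ≡ 16 (mod 131); 16·41 ≡ 1, so inverse 41.
a ≡ 109·13231·34 + 1·14803·39 + 44·11413·41 = 70200455.
70200455 mod 1495103 = 1425717.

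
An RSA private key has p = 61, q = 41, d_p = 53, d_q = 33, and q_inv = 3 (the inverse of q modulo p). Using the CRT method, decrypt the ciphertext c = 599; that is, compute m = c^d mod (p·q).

660

m₁ = c^(d_p) mod p: c ≡ 50 (mod 61), and 50^53 mod 61 = 50.
m₂ = c^(d_q) mod q: c ≡ 25 (mod 41), and 25^33 mod 41 = 4.
h = q_inv·(m₁ − m₂) mod p = 3·(50 − 4) mod 61 = 16.
m = m₂ + h·q = 4 + 16·41 = 660.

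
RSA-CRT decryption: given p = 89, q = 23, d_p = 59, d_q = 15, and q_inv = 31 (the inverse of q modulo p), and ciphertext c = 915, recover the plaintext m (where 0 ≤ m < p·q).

m₁ = c^(d_p) mod p: c ≡ 25 (mod 89), and 25^59 mod 89 = 85.
m₂ = c^(d_q) mod q: c ≡ 18 (mod 23), and 18^15 mod 23 = 4.
h = q_inv·(m₁ − m₂) mod p = 31·(85 − 4) mod 89 = 19.
m = m₂ + h·q = 4 + 19·23 = 441.

441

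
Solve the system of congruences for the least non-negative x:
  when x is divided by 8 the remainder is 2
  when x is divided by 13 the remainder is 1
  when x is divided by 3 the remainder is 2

The moduli are pairwise coprime; N = 8·13·3 = 312.
N/8 = 39; 39 ≡ 7 (mod 8); 7·7 ≡ 1, so inverse 7.
N/13 = 24; 24 ≡ 11 (mod 13); 11·6 ≡ 1, so inverse 6.
N/3 = 104; 104 ≡ 2 (mod 3); 2·2 ≡ 1, so inverse 2.
x ≡ 2·39·7 + 1·24·6 + 2·104·2 = 1106.
1106 mod 312 = 170.

170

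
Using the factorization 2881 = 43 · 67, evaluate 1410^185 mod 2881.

1861

Mod 43: 1410 ≡ 34; by Fermat, exponent reduces to 185 mod 42 = 17; 34^17 ≡ 12 (mod 43).
Mod 67: 1410 ≡ 3; by Fermat, exponent reduces to 185 mod 66 = 53; 3^53 ≡ 52 (mod 67).
Combine by CRT: x ≡ 12 (mod 43), x ≡ 52 (mod 67) ⇒ x ≡ 1861 (mod 2881).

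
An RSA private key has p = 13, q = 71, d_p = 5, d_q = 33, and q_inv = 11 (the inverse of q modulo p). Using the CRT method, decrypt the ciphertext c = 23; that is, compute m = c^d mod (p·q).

m₁ = c^(d_p) mod p: c ≡ 10 (mod 13), and 10^5 mod 13 = 4.
m₂ = c^(d_q) mod q: c ≡ 23 (mod 71), and 23^33 mod 71 = 51.
h = q_inv·(m₁ − m₂) mod p = 11·(4 − 51) mod 13 = 3.
m = m₂ + h·q = 51 + 3·71 = 264.

264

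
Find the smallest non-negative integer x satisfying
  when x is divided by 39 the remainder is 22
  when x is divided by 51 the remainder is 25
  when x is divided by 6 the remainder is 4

gcd(39, 51) = 3 and 3 | (25 − 22), so the pair is consistent; merging gives x ≡ 178 (mod 663), where 663 = lcm(39, 51).
gcd(663, 6) = 3 and 3 | (4 − 178), so the pair is consistent; merging gives x ≡ 178 (mod 1326), where 1326 = lcm(663, 6).
The solution is unique modulo lcm(39, 51, 6) = 1326.

178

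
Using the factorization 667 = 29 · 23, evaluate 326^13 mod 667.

Mod 29: 326 ≡ 7; 7^13 ≡ 25 (mod 29).
Mod 23: 326 ≡ 4; 4^13 ≡ 16 (mod 23).
Combine by CRT: x ≡ 25 (mod 29), x ≡ 16 (mod 23) ⇒ x ≡ 315 (mod 667).

315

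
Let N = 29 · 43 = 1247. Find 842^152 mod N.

755

Mod 29: 842 ≡ 1; by Fermat, exponent reduces to 152 mod 28 = 12; 1^12 ≡ 1 (mod 29).
Mod 43: 842 ≡ 25; by Fermat, exponent reduces to 152 mod 42 = 26; 25^26 ≡ 24 (mod 43).
Combine by CRT: x ≡ 1 (mod 29), x ≡ 24 (mod 43) ⇒ x ≡ 755 (mod 1247).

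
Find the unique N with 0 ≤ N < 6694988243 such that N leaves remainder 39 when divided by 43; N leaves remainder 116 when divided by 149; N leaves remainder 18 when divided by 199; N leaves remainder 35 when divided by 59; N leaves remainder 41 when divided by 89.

The moduli are pairwise coprime; M = 43·149·199·59·89 = 6694988243.
M/43 = 155697401; 155697401 ≡ 34 (mod 43); 34·19 ≡ 1, so inverse 19.
M/149 = 44932807; 44932807 ≡ 69 (mod 149); 69·54 ≡ 1, so inverse 54.
M/199 = 33643157; 33643157 ≡ 18 (mod 199); 18·188 ≡ 1, so inverse 188.
M/59 = 113474377; 113474377 ≡ 31 (mod 59); 31·40 ≡ 1, so inverse 40.
M/89 = 75224587; 75224587 ≡ 7 (mod 89); 7·51 ≡ 1, so inverse 51.
N ≡ 39·155697401·19 + 116·44932807·54 + 18·33643157·188 + 35·113474377·40 + 41·75224587·51 = 826838059694.
826838059694 mod 6694988243 = 3354505805.

3354505805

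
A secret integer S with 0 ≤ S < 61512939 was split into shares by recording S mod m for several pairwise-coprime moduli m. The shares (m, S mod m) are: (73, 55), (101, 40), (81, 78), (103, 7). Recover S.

The moduli are pairwise coprime; N = 73·101·81·103 = 61512939.
N/73 = 842643; 842643 ≡ 4 (mod 73); 4·55 ≡ 1, so inverse 55.
N/101 = 609039; 609039 ≡ 9 (mod 101); 9·45 ≡ 1, so inverse 45.
N/81 = 759419; 759419 ≡ 44 (mod 81); 44·35 ≡ 1, so inverse 35.
N/103 = 597213; 597213 ≡ 19 (mod 103); 19·38 ≡ 1, so inverse 38.
S ≡ 55·842643·55 + 40·609039·45 + 78·759419·35 + 7·597213·38 = 5877337803.
5877337803 mod 61512939 = 33608598.

33608598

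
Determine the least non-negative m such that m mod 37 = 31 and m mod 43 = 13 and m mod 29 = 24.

24007

The moduli are pairwise coprime; N = 37·43·29 = 46139.
N/37 = 1247; 1247 ≡ 26 (mod 37); 26·10 ≡ 1, so inverse 10.
N/43 = 1073; 1073 ≡ 41 (mod 43); 41·21 ≡ 1, so inverse 21.
N/29 = 1591; 1591 ≡ 25 (mod 29); 25·7 ≡ 1, so inverse 7.
m ≡ 31·1247·10 + 13·1073·21 + 24·1591·7 = 946787.
946787 mod 46139 = 24007.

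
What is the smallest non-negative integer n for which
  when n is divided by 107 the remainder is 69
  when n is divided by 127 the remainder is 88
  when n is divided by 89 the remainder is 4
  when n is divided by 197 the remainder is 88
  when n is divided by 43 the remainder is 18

From n ≡ 69 (mod 107) write n = 69 + 107t. Substituting into n ≡ 88 (mod 127) gives 107t ≡ 19 (mod 127), and since 107⁻¹ ≡ 19 (mod 127), t ≡ 107. Hence n ≡ 69 + 107·107 = 11518 (mod 13589).
From n ≡ 11518 (mod 13589) write n = 11518 + 13589t. Substituting into n ≡ 4 (mod 89) gives 13589t ≡ 56 (mod 89), and since 61⁻¹ ≡ 54 (mod 89), t ≡ 87. Hence n ≡ 11518 + 13589·87 = 1193761 (mod 1209421).
From n ≡ 1193761 (mod 1209421) write n = 1193761 + 1209421t. Substituting into n ≡ 88 (mod 197) gives 1209421t ≡ 147 (mod 197), and since 38⁻¹ ≡ 140 (mod 197), t ≡ 92. Hence n ≡ 1193761 + 1209421·92 = 112460493 (mod 238255937).
From n ≡ 112460493 (mod 238255937) write n = 112460493 + 238255937t. Substituting into n ≡ 18 (mod 43) gives 238255937t ≡ 5 (mod 43), and since 32⁻¹ ≡ 39 (mod 43), t ≡ 23. Hence n ≡ 112460493 + 238255937·23 = 5592347044 (mod 10245005291).

5592347044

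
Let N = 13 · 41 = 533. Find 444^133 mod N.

275

Mod 13: 444 ≡ 2; by Fermat, exponent reduces to 133 mod 12 = 1; 2^1 ≡ 2 (mod 13).
Mod 41: 444 ≡ 34; by Fermat, exponent reduces to 133 mod 40 = 13; 34^13 ≡ 29 (mod 41).
Combine by CRT: x ≡ 2 (mod 13), x ≡ 29 (mod 41) ⇒ x ≡ 275 (mod 533).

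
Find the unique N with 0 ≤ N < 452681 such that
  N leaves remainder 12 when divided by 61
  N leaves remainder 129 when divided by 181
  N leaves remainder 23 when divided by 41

148730

From N ≡ 12 (mod 61) write N = 12 + 61t. Substituting into N ≡ 129 (mod 181) gives 61t ≡ 117 (mod 181), and since 61⁻¹ ≡ 92 (mod 181), t ≡ 85. Hence N ≡ 12 + 61·85 = 5197 (mod 11041).
From N ≡ 5197 (mod 11041) write N = 5197 + 11041t. Substituting into N ≡ 23 (mod 41) gives 11041t ≡ 33 (mod 41), and since 12⁻¹ ≡ 24 (mod 41), t ≡ 13. Hence N ≡ 5197 + 11041·13 = 148730 (mod 452681).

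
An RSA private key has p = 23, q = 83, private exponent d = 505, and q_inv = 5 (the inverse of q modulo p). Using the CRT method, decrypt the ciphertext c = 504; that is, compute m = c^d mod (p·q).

d_p = d mod (p−1) = 505 mod 22 = 21; d_q = d mod (q−1) = 13.
m₁ = c^(d_p) mod p: c ≡ 21 (mod 23), and 21^21 mod 23 = 11.
m₂ = c^(d_q) mod q: c ≡ 6 (mod 83), and 6^13 mod 83 = 19.
h = q_inv·(m₁ − m₂) mod p = 5·(11 − 19) mod 23 = 6.
m = m₂ + h·q = 19 + 6·83 = 517.

517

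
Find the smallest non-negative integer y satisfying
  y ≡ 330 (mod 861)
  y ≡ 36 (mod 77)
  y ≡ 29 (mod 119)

133785

Combine the congruences pairwise.
gcd(861, 77) = 7 and 7 | (36 − 330), so the pair is consistent; merging gives y ≡ 1191 (mod 9471), where 9471 = lcm(861, 77).
gcd(9471, 119) = 7 and 7 | (29 − 1191), so the pair is consistent; merging gives y ≡ 133785 (mod 161007), where 161007 = lcm(9471, 119).
The solution is unique modulo lcm(861, 77, 119) = 161007.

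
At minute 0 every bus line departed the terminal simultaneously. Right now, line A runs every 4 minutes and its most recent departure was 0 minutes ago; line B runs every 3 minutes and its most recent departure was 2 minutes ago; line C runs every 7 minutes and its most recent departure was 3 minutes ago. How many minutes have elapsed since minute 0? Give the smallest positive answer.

From t ≡ 0 (mod 4) write t = 0 + 4s. Substituting into t ≡ 2 (mod 3) gives 4s ≡ 2 (mod 3), and since 1⁻¹ ≡ 1 (mod 3), s ≡ 2. Hence t ≡ 0 + 4·2 = 8 (mod 12).
From t ≡ 8 (mod 12) write t = 8 + 12s. Substituting into t ≡ 3 (mod 7) gives 12s ≡ 2 (mod 7), and since 5⁻¹ ≡ 3 (mod 7), s ≡ 6. Hence t ≡ 8 + 12·6 = 80 (mod 84).

80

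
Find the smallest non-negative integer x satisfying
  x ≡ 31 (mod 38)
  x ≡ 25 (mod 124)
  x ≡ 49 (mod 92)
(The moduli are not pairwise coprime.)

25073

Combine the congruences pairwise.
gcd(38, 124) = 2 and 2 | (25 − 31), so the pair is consistent; merging gives x ≡ 1513 (mod 2356), where 2356 = lcm(38, 124).
gcd(2356, 92) = 4 and 4 | (49 − 1513), so the pair is consistent; merging gives x ≡ 25073 (mod 54188), where 54188 = lcm(2356, 92).
The solution is unique modulo lcm(38, 124, 92) = 54188.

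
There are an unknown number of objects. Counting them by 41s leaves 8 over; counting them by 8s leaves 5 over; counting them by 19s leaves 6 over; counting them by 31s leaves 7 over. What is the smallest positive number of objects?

Combine the congruences pairwise.
From N ≡ 8 (mod 41) write N = 8 + 41t. Substituting into N ≡ 5 (mod 8) gives 41t ≡ 5 (mod 8), and since 1⁻¹ ≡ 1 (mod 8), t ≡ 5. Hence N ≡ 8 + 41·5 = 213 (mod 328).
From N ≡ 213 (mod 328) write N = 213 + 328t. Substituting into N ≡ 6 (mod 19) gives 328t ≡ 2 (mod 19), and since 5⁻¹ ≡ 4 (mod 19), t ≡ 8. Hence N ≡ 213 + 328·8 = 2837 (mod 6232).
From N ≡ 2837 (mod 6232) write N = 2837 + 6232t. Substituting into N ≡ 7 (mod 31) gives 6232t ≡ 22 (mod 31), and since 1⁻¹ ≡ 1 (mod 31), t ≡ 22. Hence N ≡ 2837 + 6232·22 = 139941 (mod 193192).

139941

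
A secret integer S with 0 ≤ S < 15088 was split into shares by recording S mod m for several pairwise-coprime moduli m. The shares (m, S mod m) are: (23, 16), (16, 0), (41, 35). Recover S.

8112

The moduli are pairwise coprime; N = 23·16·41 = 15088.
N/23 = 656; 656 ≡ 12 (mod 23); 12·2 ≡ 1, so inverse 2.
N/16 = 943; 943 ≡ 15 (mod 16); 15·15 ≡ 1, so inverse 15.
N/41 = 368; 368 ≡ 40 (mod 41); 40·40 ≡ 1, so inverse 40.
S ≡ 16·656·2 + 0·943·15 + 35·368·40 = 536192.
536192 mod 15088 = 8112.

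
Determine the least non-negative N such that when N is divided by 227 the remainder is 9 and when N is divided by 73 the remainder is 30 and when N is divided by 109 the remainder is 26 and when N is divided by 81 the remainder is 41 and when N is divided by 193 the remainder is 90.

14528597927

Combine the congruences pairwise.
From N ≡ 9 (mod 227) write N = 9 + 227t. Substituting into N ≡ 30 (mod 73) gives 227t ≡ 21 (mod 73), and since 8⁻¹ ≡ 64 (mod 73), t ≡ 30. Hence N ≡ 9 + 227·30 = 6819 (mod 16571).
From N ≡ 6819 (mod 16571) write N = 6819 + 16571t. Substituting into N ≡ 26 (mod 109) gives 16571t ≡ 74 (mod 109), and since 3⁻¹ ≡ 73 (mod 109), t ≡ 61. Hence N ≡ 6819 + 16571·61 = 1017650 (mod 1806239).
From N ≡ 1017650 (mod 1806239) write N = 1017650 + 1806239t. Substituting into N ≡ 41 (mod 81) gives 1806239t ≡ 75 (mod 81), and since 20⁻¹ ≡ 77 (mod 81), t ≡ 24. Hence N ≡ 1017650 + 1806239·24 = 44367386 (mod 146305359).
From N ≡ 44367386 (mod 146305359) write N = 44367386 + 146305359t. Substituting into N ≡ 90 (mod 193) gives 146305359t ≡ 123 (mod 193), and since 165⁻¹ ≡ 62 (mod 193), t ≡ 99. Hence N ≡ 44367386 + 146305359·99 = 14528597927 (mod 28236934287).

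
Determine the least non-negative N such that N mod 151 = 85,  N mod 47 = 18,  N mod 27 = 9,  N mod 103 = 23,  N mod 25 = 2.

231553602

Combine the congruences pairwise.
From N ≡ 85 (mod 151) write N = 85 + 151t. Substituting into N ≡ 18 (mod 47) gives 151t ≡ 27 (mod 47), and since 10⁻¹ ≡ 33 (mod 47), t ≡ 45. Hence N ≡ 85 + 151·45 = 6880 (mod 7097).
From N ≡ 6880 (mod 7097) write N = 6880 + 7097t. Substituting into N ≡ 9 (mod 27) gives 7097t ≡ 14 (mod 27), and since 23⁻¹ ≡ 20 (mod 27), t ≡ 10. Hence N ≡ 6880 + 7097·10 = 77850 (mod 191619).
From N ≡ 77850 (mod 191619) write N = 77850 + 191619t. Substituting into N ≡ 23 (mod 103) gives 191619t ≡ 41 (mod 103), and since 39⁻¹ ≡ 37 (mod 103), t ≡ 75. Hence N ≡ 77850 + 191619·75 = 14449275 (mod 19736757).
From N ≡ 14449275 (mod 19736757) write N = 14449275 + 19736757t. Substituting into N ≡ 2 (mod 25) gives 19736757t ≡ 2 (mod 25), and since 7⁻¹ ≡ 18 (mod 25), t ≡ 11. Hence N ≡ 14449275 + 19736757·11 = 231553602 (mod 493418925).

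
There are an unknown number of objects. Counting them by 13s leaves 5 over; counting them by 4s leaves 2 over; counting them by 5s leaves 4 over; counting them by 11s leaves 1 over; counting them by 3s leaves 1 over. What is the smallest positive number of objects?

The moduli are pairwise coprime; M = 13·4·5·11·3 = 8580.
M/13 = 660; 660 ≡ 10 (mod 13); 10·4 ≡ 1, so inverse 4.
M/4 = 2145; 2145 ≡ 1 (mod 4), inverse 1.
M/5 = 1716; 1716 ≡ 1 (mod 5), inverse 1.
M/11 = 780; 780 ≡ 10 (mod 11); 10·10 ≡ 1, so inverse 10.
M/3 = 2860; 2860 ≡ 1 (mod 3), inverse 1.
N ≡ 5·660·4 + 2·2145·1 + 4·1716·1 + 1·780·10 + 1·2860·1 = 35014.
35014 mod 8580 = 694.

694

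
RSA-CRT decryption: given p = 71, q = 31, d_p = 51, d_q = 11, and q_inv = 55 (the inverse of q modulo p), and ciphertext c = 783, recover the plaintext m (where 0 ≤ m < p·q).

287

m₁ = c^(d_p) mod p: c ≡ 2 (mod 71), and 2^51 mod 71 = 3.
m₂ = c^(d_q) mod q: c ≡ 8 (mod 31), and 8^11 mod 31 = 8.
h = q_inv·(m₁ − m₂) mod p = 55·(3 − 8) mod 71 = 9.
m = m₂ + h·q = 8 + 9·31 = 287.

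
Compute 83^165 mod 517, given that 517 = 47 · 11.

494

Mod 47: 83 ≡ 36; by Fermat, exponent reduces to 165 mod 46 = 27; 36^27 ≡ 24 (mod 47).
Mod 11: 83 ≡ 6; by Fermat, exponent reduces to 165 mod 10 = 5; 6^5 ≡ 10 (mod 11).
Combine by CRT: x ≡ 24 (mod 47), x ≡ 10 (mod 11) ⇒ x ≡ 494 (mod 517).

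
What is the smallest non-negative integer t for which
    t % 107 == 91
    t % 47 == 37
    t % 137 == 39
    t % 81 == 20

14426687

The moduli are pairwise coprime; N = 107·47·137·81 = 55806813.
N/107 = 521559; 521559 ≡ 41 (mod 107); 41·47 ≡ 1, so inverse 47.
N/47 = 1187379; 1187379 ≡ 18 (mod 47); 18·34 ≡ 1, so inverse 34.
N/137 = 407349; 407349 ≡ 48 (mod 137); 48·20 ≡ 1, so inverse 20.
N/81 = 688973; 688973 ≡ 68 (mod 81); 68·56 ≡ 1, so inverse 56.
t ≡ 91·521559·47 + 37·1187379·34 + 39·407349·20 + 20·688973·56 = 4813812605.
4813812605 mod 55806813 = 14426687.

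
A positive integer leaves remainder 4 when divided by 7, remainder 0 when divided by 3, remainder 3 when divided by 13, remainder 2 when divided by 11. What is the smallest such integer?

The moduli are pairwise coprime; M = 7·3·13·11 = 3003.
M/7 = 429; 429 ≡ 2 (mod 7); 2·4 ≡ 1, so inverse 4.
M/3 = 1001; 1001 ≡ 2 (mod 3); 2·2 ≡ 1, so inverse 2.
M/13 = 231; 231 ≡ 10 (mod 13); 10·4 ≡ 1, so inverse 4.
M/11 = 273; 273 ≡ 9 (mod 11); 9·5 ≡ 1, so inverse 5.
n ≡ 4·429·4 + 0·1001·2 + 3·231·4 + 2·273·5 = 12366.
12366 mod 3003 = 354.

354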